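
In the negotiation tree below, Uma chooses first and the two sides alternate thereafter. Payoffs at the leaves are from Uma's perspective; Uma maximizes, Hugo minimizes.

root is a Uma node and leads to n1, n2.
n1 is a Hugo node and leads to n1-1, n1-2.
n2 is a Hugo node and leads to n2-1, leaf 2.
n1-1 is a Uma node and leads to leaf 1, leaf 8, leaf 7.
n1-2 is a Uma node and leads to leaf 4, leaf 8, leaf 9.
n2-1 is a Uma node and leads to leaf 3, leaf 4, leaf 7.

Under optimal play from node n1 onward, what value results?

8

n1-1 (Uma): max(1, 8, 7) = 8
n1-2 (Uma): max(4, 8, 9) = 9
n1 (Hugo): min(8, 9) = 8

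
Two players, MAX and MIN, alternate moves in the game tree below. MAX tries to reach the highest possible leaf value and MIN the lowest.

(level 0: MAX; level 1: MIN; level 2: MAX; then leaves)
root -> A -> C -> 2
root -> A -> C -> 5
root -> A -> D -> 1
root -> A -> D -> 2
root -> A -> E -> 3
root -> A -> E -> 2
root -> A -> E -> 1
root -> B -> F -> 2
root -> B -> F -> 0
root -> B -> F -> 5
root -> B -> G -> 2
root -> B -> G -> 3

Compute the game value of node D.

2

D (MAX): max(1, 2) = 2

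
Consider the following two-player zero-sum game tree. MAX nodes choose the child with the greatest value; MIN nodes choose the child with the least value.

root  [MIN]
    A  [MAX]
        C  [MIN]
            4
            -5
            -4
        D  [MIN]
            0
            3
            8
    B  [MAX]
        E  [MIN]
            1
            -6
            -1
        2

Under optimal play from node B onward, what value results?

2

E (MIN): min(1, -6, -1) = -6
B (MAX): max(-6, 2) = 2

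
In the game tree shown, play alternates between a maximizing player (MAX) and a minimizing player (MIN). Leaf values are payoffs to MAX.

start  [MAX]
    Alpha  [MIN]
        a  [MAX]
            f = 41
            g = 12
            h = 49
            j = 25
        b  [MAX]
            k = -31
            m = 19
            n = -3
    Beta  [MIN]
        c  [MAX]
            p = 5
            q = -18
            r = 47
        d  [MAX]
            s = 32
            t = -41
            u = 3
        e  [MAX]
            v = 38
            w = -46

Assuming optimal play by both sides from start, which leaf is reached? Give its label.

a (MAX): max(41, 12, 49, 25) = 49
b (MAX): max(-31, 19, -3) = 19
Alpha (MIN): min(49, 19) = 19
c (MAX): max(5, -18, 47) = 47
d (MAX): max(32, -41, 3) = 32
e (MAX): max(38, -46) = 38
Beta (MIN): min(47, 32, 38) = 32
start (MAX): max(19, 32) = 32
At start, MAX picks Beta (highest: 32).
At Beta, MIN picks d (lowest: 32).
At d, MAX picks s (highest: 32).
Terminal value 32.

s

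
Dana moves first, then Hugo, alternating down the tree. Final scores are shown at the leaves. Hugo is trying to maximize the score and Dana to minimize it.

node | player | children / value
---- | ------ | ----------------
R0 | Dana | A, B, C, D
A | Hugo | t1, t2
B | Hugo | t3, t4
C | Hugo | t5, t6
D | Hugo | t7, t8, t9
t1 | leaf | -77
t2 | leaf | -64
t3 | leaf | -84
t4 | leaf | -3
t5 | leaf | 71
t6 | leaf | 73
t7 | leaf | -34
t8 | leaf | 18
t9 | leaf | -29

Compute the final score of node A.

A (Hugo): max(-77, -64) = -64

-64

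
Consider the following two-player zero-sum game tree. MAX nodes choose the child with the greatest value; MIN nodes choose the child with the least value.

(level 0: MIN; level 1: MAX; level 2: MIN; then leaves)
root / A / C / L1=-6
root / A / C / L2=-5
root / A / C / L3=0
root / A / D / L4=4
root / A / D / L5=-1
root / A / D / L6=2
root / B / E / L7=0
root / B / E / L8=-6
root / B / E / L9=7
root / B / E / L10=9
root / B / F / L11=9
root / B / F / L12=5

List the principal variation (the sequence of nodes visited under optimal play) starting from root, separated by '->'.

root -> A -> D -> L5

C (MIN): min(-6, -5, 0) = -6
D (MIN): min(4, -1, 2) = -1
A (MAX): max(-6, -1) = -1
E (MIN): min(0, -6, 7, 9) = -6
F (MIN): min(9, 5) = 5
B (MAX): max(-6, 5) = 5
root (MIN): min(-1, 5) = -1
At root, MIN picks A (lowest: -1).
At A, MAX picks D (highest: -1).
At D, MIN picks L5 (lowest: -1).
Terminal value -1.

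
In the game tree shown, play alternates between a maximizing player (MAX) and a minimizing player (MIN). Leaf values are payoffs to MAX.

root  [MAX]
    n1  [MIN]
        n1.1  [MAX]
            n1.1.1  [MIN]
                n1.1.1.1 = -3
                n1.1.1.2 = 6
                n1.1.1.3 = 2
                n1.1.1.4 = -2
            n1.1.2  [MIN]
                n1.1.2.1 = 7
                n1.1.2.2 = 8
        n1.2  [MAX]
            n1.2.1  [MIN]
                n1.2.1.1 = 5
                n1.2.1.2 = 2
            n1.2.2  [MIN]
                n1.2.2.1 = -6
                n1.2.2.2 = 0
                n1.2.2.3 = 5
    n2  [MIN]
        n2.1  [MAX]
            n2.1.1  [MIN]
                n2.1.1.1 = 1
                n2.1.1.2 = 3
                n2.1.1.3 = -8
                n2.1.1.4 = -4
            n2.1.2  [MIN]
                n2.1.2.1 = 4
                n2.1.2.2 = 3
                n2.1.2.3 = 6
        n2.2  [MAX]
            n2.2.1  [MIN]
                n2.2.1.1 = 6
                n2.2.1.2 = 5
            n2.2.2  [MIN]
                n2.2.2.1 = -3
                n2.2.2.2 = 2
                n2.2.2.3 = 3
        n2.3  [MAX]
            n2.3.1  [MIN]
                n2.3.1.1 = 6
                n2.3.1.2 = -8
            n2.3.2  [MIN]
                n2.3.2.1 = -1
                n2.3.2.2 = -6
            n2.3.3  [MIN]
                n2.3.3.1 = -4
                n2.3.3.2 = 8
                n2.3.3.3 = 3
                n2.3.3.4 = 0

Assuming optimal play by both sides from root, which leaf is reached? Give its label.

n1.2.1.2

n1.1.1 (MIN): min(-3, 6, 2, -2) = -3
n1.1.2 (MIN): min(7, 8) = 7
n1.1 (MAX): max(-3, 7) = 7
n1.2.1 (MIN): min(5, 2) = 2
n1.2.2 (MIN): min(-6, 0, 5) = -6
n1.2 (MAX): max(2, -6) = 2
n1 (MIN): min(7, 2) = 2
n2.1.1 (MIN): min(1, 3, -8, -4) = -8
n2.1.2 (MIN): min(4, 3, 6) = 3
n2.1 (MAX): max(-8, 3) = 3
n2.2.1 (MIN): min(6, 5) = 5
n2.2.2 (MIN): min(-3, 2, 3) = -3
n2.2 (MAX): max(5, -3) = 5
n2.3.1 (MIN): min(6, -8) = -8
n2.3.2 (MIN): min(-1, -6) = -6
n2.3.3 (MIN): min(-4, 8, 3, 0) = -4
n2.3 (MAX): max(-8, -6, -4) = -4
n2 (MIN): min(3, 5, -4) = -4
root (MAX): max(2, -4) = 2
At root, MAX picks n1 (highest: 2).
At n1, MIN picks n1.2 (lowest: 2).
At n1.2, MAX picks n1.2.1 (highest: 2).
At n1.2.1, MIN picks n1.2.1.2 (lowest: 2).
Terminal value 2.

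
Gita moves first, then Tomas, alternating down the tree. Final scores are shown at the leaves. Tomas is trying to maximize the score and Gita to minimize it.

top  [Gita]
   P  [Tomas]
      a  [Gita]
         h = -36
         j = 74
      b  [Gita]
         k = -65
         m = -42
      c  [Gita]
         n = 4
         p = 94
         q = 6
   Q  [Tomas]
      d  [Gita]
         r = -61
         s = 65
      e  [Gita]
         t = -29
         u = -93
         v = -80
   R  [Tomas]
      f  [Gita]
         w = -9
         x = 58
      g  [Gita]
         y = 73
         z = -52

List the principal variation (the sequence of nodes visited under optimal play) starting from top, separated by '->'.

top -> Q -> d -> r

a (Gita): min(-36, 74) = -36
b (Gita): min(-65, -42) = -65
c (Gita): min(4, 94, 6) = 4
P (Tomas): max(-36, -65, 4) = 4
d (Gita): min(-61, 65) = -61
e (Gita): min(-29, -93, -80) = -93
Q (Tomas): max(-61, -93) = -61
f (Gita): min(-9, 58) = -9
g (Gita): min(73, -52) = -52
R (Tomas): max(-9, -52) = -9
top (Gita): min(4, -61, -9) = -61
At top, Gita picks Q (lowest: -61).
At Q, Tomas picks d (highest: -61).
At d, Gita picks r (lowest: -61).
Terminal value -61.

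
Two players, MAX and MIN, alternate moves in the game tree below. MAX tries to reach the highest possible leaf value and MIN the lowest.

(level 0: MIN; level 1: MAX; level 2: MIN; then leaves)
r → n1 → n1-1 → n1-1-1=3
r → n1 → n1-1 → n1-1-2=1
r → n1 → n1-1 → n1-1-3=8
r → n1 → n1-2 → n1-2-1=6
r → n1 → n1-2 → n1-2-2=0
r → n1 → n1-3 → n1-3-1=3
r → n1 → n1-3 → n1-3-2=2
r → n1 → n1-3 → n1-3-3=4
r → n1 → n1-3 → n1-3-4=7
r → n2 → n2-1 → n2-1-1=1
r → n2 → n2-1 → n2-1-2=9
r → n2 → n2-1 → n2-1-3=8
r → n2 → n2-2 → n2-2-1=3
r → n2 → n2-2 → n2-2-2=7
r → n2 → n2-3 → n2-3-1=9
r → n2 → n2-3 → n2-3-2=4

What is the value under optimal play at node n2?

4

n2-1 (MIN): min(1, 9, 8) = 1
n2-2 (MIN): min(3, 7) = 3
n2-3 (MIN): min(9, 4) = 4
n2 (MAX): max(1, 3, 4) = 4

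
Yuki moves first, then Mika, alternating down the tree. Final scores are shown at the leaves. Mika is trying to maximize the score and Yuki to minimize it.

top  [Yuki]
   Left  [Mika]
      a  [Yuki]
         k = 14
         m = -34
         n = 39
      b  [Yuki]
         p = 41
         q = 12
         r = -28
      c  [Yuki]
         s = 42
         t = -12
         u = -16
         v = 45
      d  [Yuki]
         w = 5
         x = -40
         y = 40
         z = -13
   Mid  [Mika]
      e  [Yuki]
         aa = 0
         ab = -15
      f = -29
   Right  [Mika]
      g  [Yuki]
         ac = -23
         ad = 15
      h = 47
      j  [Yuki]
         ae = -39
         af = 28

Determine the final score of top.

a (Yuki): min(14, -34, 39) = -34
b (Yuki): min(41, 12, -28) = -28
c (Yuki): min(42, -12, -16, 45) = -16
d (Yuki): min(5, -40, 40, -13) = -40
Left (Mika): max(-34, -28, -16, -40) = -16
e (Yuki): min(0, -15) = -15
Mid (Mika): max(-15, -29) = -15
g (Yuki): min(-23, 15) = -23
j (Yuki): min(-39, 28) = -39
Right (Mika): max(-23, 47, -39) = 47
top (Yuki): min(-16, -15, 47) = -16

-16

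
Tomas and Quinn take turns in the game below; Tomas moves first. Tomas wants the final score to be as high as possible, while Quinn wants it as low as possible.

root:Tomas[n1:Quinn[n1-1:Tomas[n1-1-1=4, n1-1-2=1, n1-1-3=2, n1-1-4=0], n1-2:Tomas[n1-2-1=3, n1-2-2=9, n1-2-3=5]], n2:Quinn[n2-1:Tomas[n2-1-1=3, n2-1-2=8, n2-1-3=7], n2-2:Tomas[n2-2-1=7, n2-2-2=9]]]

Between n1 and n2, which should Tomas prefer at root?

n1-1 (Tomas): max(4, 1, 2, 0) = 4
n1-2 (Tomas): max(3, 9, 5) = 9
n1 (Quinn): min(4, 9) = 4
n2-1 (Tomas): max(3, 8, 7) = 8
n2-2 (Tomas): max(7, 9) = 9
n2 (Quinn): min(8, 9) = 8
Tomas prefers the higher value; n1=4, n2=8. n2 is better since 8 > 4.

n2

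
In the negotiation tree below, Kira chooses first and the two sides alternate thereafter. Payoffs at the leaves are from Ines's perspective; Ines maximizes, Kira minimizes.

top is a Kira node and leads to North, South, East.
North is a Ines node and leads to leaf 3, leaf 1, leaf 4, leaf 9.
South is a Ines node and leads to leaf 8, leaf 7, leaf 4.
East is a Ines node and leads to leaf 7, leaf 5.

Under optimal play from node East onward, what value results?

7

East (Ines): max(7, 5) = 7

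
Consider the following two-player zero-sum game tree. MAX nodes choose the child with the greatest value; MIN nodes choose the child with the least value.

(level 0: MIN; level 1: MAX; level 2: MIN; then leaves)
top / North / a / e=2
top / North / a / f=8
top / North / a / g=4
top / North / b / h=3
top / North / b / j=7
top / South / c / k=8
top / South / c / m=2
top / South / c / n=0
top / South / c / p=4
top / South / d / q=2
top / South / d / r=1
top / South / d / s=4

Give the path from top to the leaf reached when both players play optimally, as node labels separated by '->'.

top -> South -> d -> r

a (MIN): min(2, 8, 4) = 2
b (MIN): min(3, 7) = 3
North (MAX): max(2, 3) = 3
c (MIN): min(8, 2, 0, 4) = 0
d (MIN): min(2, 1, 4) = 1
South (MAX): max(0, 1) = 1
top (MIN): min(3, 1) = 1
At top, MIN picks South (lowest: 1).
At South, MAX picks d (highest: 1).
At d, MIN picks r (lowest: 1).
Terminal value 1.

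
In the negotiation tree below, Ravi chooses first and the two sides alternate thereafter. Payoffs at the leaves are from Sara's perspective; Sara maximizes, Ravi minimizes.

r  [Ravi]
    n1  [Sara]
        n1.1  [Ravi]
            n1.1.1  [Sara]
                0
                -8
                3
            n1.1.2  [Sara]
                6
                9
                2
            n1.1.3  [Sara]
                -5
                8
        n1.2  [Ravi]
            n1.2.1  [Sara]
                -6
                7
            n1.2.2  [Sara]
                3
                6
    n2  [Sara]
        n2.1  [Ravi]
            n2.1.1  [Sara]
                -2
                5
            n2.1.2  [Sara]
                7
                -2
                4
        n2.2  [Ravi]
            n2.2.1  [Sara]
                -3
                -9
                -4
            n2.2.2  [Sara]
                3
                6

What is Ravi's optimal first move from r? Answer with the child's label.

n1.1.1 (Sara): max(0, -8, 3) = 3
n1.1.2 (Sara): max(6, 9, 2) = 9
n1.1.3 (Sara): max(-5, 8) = 8
n1.1 (Ravi): min(3, 9, 8) = 3
n1.2.1 (Sara): max(-6, 7) = 7
n1.2.2 (Sara): max(3, 6) = 6
n1.2 (Ravi): min(7, 6) = 6
n1 (Sara): max(3, 6) = 6
n2.1.1 (Sara): max(-2, 5) = 5
n2.1.2 (Sara): max(7, -2, 4) = 7
n2.1 (Ravi): min(5, 7) = 5
n2.2.1 (Sara): max(-3, -9, -4) = -3
n2.2.2 (Sara): max(3, 6) = 6
n2.2 (Ravi): min(-3, 6) = -3
n2 (Sara): max(5, -3) = 5
r (Ravi): min(6, 5) = 5
Ravi at r wants the lowest of {n1=6, n2=5}, so chooses n2.

n2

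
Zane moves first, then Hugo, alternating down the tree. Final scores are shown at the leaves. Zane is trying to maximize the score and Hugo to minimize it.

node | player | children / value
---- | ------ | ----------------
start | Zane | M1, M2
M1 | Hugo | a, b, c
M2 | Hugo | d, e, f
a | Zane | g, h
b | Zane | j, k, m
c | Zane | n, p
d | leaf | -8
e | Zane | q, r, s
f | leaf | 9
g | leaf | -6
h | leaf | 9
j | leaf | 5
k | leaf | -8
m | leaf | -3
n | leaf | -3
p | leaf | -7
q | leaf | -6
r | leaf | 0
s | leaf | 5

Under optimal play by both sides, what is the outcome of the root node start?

a (Zane): max(-6, 9) = 9
b (Zane): max(5, -8, -3) = 5
c (Zane): max(-3, -7) = -3
M1 (Hugo): min(9, 5, -3) = -3
e (Zane): max(-6, 0, 5) = 5
M2 (Hugo): min(-8, 5, 9) = -8
start (Zane): max(-3, -8) = -3

-3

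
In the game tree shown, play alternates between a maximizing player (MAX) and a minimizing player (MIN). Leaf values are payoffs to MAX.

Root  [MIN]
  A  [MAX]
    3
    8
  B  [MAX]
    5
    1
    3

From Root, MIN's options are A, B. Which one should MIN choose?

B

A (MAX): max(3, 8) = 8
B (MAX): max(5, 1, 3) = 5
Root (MIN): min(8, 5) = 5
MIN at Root wants the lowest of {A=8, B=5}, so chooses B.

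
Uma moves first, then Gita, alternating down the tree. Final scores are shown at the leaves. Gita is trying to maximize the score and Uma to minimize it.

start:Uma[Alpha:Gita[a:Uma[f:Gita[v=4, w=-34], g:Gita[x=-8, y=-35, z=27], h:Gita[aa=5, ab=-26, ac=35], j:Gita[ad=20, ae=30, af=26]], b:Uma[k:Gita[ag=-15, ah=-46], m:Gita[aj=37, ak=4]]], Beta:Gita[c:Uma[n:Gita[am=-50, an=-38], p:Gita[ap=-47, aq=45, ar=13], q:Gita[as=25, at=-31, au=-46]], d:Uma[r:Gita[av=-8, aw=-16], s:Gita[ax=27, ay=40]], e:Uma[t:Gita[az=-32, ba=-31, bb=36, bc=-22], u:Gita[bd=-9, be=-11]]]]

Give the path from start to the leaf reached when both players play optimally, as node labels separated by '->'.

f (Gita): max(4, -34) = 4
g (Gita): max(-8, -35, 27) = 27
h (Gita): max(5, -26, 35) = 35
j (Gita): max(20, 30, 26) = 30
a (Uma): min(4, 27, 35, 30) = 4
k (Gita): max(-15, -46) = -15
m (Gita): max(37, 4) = 37
b (Uma): min(-15, 37) = -15
Alpha (Gita): max(4, -15) = 4
n (Gita): max(-50, -38) = -38
p (Gita): max(-47, 45, 13) = 45
q (Gita): max(25, -31, -46) = 25
c (Uma): min(-38, 45, 25) = -38
r (Gita): max(-8, -16) = -8
s (Gita): max(27, 40) = 40
d (Uma): min(-8, 40) = -8
t (Gita): max(-32, -31, 36, -22) = 36
u (Gita): max(-9, -11) = -9
e (Uma): min(36, -9) = -9
Beta (Gita): max(-38, -8, -9) = -8
start (Uma): min(4, -8) = -8
At start, Uma picks Beta (lowest: -8).
At Beta, Gita picks d (highest: -8).
At d, Uma picks r (lowest: -8).
At r, Gita picks av (highest: -8).
Terminal value -8.

start -> Beta -> d -> r -> av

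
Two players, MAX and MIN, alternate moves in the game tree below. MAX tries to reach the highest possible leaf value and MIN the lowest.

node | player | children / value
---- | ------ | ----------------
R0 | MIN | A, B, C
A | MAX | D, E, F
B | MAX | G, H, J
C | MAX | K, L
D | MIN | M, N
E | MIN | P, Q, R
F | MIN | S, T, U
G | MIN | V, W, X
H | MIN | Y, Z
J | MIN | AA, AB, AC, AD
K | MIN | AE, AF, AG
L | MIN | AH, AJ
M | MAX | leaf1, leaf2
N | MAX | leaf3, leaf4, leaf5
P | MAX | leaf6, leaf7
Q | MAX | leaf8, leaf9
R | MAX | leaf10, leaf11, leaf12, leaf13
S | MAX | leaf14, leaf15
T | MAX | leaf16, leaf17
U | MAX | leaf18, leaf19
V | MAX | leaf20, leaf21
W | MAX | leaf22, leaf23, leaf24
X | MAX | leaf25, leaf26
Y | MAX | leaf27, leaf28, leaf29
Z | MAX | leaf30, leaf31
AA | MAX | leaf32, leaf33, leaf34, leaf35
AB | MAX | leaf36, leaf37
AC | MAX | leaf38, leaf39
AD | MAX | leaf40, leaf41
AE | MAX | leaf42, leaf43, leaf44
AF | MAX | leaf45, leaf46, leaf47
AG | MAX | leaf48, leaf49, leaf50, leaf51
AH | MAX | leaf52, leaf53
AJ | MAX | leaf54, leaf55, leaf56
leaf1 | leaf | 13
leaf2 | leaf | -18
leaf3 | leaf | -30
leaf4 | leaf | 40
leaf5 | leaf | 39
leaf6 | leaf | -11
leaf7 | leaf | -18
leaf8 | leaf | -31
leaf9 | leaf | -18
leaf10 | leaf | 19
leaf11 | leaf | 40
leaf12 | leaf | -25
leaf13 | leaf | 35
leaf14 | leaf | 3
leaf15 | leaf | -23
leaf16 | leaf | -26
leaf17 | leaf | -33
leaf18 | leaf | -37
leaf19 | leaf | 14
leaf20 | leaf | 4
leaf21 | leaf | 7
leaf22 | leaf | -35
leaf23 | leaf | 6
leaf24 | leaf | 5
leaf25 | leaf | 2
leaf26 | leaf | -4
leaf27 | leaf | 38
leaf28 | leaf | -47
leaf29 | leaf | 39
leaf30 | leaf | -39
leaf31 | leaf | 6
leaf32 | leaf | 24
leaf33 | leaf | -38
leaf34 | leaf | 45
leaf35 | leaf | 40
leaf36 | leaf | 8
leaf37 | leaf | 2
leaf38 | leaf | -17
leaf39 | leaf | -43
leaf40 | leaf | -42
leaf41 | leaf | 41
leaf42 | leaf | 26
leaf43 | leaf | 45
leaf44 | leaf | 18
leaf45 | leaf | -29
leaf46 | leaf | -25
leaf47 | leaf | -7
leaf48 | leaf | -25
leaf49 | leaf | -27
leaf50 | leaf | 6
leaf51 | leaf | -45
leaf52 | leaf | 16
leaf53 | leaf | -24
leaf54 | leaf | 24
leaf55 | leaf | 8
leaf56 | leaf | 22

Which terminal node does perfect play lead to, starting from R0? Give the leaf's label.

M (MAX): max(13, -18) = 13
N (MAX): max(-30, 40, 39) = 40
D (MIN): min(13, 40) = 13
P (MAX): max(-11, -18) = -11
Q (MAX): max(-31, -18) = -18
R (MAX): max(19, 40, -25, 35) = 40
E (MIN): min(-11, -18, 40) = -18
S (MAX): max(3, -23) = 3
T (MAX): max(-26, -33) = -26
U (MAX): max(-37, 14) = 14
F (MIN): min(3, -26, 14) = -26
A (MAX): max(13, -18, -26) = 13
V (MAX): max(4, 7) = 7
W (MAX): max(-35, 6, 5) = 6
X (MAX): max(2, -4) = 2
G (MIN): min(7, 6, 2) = 2
Y (MAX): max(38, -47, 39) = 39
Z (MAX): max(-39, 6) = 6
H (MIN): min(39, 6) = 6
AA (MAX): max(24, -38, 45, 40) = 45
AB (MAX): max(8, 2) = 8
AC (MAX): max(-17, -43) = -17
AD (MAX): max(-42, 41) = 41
J (MIN): min(45, 8, -17, 41) = -17
B (MAX): max(2, 6, -17) = 6
AE (MAX): max(26, 45, 18) = 45
AF (MAX): max(-29, -25, -7) = -7
AG (MAX): max(-25, -27, 6, -45) = 6
K (MIN): min(45, -7, 6) = -7
AH (MAX): max(16, -24) = 16
AJ (MAX): max(24, 8, 22) = 24
L (MIN): min(16, 24) = 16
C (MAX): max(-7, 16) = 16
R0 (MIN): min(13, 6, 16) = 6
At R0, MIN picks B (lowest: 6).
At B, MAX picks H (highest: 6).
At H, MIN picks Z (lowest: 6).
At Z, MAX picks leaf31 (highest: 6).
Terminal value 6.

leaf31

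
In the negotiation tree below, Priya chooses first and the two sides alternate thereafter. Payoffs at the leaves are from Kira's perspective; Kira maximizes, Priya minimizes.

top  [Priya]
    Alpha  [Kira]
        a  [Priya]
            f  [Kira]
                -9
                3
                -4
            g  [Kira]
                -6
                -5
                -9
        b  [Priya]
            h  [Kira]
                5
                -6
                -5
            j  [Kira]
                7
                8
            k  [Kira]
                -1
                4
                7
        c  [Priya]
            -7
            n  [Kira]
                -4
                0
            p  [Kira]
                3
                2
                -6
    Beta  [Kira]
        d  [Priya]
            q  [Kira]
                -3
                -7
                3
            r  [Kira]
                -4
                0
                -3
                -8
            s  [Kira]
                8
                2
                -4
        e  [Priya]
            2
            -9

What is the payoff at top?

0

f (Kira): max(-9, 3, -4) = 3
g (Kira): max(-6, -5, -9) = -5
a (Priya): min(3, -5) = -5
h (Kira): max(5, -6, -5) = 5
j (Kira): max(7, 8) = 8
k (Kira): max(-1, 4, 7) = 7
b (Priya): min(5, 8, 7) = 5
n (Kira): max(-4, 0) = 0
p (Kira): max(3, 2, -6) = 3
c (Priya): min(-7, 0, 3) = -7
Alpha (Kira): max(-5, 5, -7) = 5
q (Kira): max(-3, -7, 3) = 3
r (Kira): max(-4, 0, -3, -8) = 0
s (Kira): max(8, 2, -4) = 8
d (Priya): min(3, 0, 8) = 0
e (Priya): min(2, -9) = -9
Beta (Kira): max(0, -9) = 0
top (Priya): min(5, 0) = 0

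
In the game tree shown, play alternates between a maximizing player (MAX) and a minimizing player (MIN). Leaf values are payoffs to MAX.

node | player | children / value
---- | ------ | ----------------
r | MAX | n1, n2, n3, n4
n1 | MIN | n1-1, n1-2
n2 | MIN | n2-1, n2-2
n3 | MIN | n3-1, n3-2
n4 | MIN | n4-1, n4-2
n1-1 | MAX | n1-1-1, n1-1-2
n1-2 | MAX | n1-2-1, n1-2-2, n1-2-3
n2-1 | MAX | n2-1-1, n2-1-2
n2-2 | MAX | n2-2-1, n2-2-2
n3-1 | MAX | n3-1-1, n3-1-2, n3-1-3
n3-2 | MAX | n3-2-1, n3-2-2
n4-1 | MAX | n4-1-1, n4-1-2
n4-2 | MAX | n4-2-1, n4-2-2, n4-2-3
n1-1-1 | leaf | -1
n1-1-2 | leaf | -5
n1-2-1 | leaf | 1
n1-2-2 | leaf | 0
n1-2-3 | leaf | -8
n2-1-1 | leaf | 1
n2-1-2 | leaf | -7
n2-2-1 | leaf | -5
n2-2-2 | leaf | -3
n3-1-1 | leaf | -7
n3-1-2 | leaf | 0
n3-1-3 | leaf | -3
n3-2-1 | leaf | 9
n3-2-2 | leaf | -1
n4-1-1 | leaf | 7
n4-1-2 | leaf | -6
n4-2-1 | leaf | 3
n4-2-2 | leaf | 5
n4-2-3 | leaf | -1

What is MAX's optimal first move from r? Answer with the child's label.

n1-1 (MAX): max(-1, -5) = -1
n1-2 (MAX): max(1, 0, -8) = 1
n1 (MIN): min(-1, 1) = -1
n2-1 (MAX): max(1, -7) = 1
n2-2 (MAX): max(-5, -3) = -3
n2 (MIN): min(1, -3) = -3
n3-1 (MAX): max(-7, 0, -3) = 0
n3-2 (MAX): max(9, -1) = 9
n3 (MIN): min(0, 9) = 0
n4-1 (MAX): max(7, -6) = 7
n4-2 (MAX): max(3, 5, -1) = 5
n4 (MIN): min(7, 5) = 5
r (MAX): max(-1, -3, 0, 5) = 5
MAX at r wants the highest of {n1=-1, n2=-3, n3=0, n4=5}, so chooses n4.

n4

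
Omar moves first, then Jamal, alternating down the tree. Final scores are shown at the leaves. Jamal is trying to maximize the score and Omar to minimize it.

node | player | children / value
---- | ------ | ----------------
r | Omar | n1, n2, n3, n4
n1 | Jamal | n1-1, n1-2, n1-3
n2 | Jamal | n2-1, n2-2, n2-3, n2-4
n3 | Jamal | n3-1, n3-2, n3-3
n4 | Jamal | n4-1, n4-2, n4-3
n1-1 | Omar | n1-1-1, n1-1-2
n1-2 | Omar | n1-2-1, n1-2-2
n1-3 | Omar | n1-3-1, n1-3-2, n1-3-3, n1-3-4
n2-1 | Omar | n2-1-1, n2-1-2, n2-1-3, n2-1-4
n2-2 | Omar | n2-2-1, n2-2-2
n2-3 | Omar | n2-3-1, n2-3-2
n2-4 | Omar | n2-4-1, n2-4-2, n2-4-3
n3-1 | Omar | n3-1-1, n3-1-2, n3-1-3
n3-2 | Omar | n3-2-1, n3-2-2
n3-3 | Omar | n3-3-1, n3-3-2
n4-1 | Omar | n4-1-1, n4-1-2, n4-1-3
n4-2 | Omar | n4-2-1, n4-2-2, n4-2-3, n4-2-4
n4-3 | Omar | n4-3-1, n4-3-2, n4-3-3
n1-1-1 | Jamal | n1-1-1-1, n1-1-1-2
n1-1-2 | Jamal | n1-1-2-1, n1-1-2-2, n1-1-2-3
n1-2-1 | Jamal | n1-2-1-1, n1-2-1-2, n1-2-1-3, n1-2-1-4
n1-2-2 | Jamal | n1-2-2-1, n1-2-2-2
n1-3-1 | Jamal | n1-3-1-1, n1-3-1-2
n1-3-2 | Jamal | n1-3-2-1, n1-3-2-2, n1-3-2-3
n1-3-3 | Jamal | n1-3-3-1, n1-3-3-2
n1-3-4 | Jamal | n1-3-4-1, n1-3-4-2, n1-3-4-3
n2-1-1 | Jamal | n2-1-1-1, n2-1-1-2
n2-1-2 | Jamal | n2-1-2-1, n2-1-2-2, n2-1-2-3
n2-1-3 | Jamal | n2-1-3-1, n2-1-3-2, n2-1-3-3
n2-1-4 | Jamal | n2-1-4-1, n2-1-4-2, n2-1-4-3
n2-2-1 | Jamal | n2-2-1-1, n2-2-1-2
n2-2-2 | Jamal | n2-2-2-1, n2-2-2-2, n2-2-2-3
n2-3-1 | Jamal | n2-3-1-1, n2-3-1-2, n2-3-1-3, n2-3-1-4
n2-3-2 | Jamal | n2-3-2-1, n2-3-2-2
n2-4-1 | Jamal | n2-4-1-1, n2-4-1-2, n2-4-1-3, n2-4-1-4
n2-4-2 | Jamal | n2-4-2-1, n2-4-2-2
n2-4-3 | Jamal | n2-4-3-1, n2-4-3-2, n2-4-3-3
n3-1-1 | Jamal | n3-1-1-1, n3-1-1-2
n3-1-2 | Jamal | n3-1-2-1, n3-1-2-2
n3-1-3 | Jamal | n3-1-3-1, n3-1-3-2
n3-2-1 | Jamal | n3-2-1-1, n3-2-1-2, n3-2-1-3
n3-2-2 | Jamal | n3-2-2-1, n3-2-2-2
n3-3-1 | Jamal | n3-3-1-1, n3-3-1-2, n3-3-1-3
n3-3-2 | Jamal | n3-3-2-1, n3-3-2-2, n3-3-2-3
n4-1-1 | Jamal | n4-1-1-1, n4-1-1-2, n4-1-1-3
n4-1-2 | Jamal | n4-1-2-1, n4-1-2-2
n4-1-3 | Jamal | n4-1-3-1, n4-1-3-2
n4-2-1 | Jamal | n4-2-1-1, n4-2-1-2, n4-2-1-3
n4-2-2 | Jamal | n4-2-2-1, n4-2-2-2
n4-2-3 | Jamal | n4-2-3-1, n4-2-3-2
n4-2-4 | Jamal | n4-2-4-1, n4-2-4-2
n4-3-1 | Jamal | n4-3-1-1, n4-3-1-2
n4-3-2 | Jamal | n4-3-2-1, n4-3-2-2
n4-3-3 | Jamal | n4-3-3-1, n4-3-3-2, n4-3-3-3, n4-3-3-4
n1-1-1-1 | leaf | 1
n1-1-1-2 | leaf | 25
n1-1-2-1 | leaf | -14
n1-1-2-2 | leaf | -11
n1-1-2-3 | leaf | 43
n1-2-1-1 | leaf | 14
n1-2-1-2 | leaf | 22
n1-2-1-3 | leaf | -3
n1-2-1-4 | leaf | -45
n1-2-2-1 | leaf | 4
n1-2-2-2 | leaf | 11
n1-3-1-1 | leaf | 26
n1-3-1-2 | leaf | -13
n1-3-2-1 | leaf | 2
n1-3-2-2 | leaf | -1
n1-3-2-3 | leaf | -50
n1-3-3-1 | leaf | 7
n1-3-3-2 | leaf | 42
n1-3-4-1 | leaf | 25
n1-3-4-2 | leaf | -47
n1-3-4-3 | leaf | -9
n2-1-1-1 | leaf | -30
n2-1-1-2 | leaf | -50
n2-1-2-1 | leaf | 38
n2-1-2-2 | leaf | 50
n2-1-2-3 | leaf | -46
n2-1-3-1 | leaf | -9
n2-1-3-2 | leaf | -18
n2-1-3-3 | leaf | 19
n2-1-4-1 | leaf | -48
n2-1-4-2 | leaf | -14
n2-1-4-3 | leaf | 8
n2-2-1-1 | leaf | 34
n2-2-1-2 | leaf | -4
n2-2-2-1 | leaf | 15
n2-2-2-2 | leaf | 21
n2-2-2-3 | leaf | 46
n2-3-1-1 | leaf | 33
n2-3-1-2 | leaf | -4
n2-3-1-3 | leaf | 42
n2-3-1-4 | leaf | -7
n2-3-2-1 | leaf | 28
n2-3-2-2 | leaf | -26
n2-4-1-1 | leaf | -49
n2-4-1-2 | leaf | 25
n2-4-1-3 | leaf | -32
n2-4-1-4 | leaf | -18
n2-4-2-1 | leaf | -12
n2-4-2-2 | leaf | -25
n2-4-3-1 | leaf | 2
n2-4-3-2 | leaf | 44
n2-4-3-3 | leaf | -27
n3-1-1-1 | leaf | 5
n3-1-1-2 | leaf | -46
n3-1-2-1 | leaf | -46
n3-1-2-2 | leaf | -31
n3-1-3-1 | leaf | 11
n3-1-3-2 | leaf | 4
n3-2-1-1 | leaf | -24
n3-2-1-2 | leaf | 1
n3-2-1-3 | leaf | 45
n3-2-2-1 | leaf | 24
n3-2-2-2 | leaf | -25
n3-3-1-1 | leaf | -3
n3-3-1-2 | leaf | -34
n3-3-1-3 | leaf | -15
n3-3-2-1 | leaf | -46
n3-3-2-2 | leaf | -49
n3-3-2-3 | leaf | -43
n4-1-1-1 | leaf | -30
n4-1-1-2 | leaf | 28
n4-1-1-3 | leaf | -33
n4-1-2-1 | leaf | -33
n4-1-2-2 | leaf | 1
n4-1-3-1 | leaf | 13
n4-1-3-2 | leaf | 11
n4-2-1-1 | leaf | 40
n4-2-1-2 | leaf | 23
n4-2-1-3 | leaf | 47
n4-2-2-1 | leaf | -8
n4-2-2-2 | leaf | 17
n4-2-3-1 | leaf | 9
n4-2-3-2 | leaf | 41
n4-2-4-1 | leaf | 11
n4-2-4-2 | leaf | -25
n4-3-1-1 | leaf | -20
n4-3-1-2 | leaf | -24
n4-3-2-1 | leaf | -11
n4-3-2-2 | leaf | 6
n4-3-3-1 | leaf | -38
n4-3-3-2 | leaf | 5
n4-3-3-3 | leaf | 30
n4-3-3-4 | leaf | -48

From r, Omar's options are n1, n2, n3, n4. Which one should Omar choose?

n4

n1-1-1 (Jamal): max(1, 25) = 25
n1-1-2 (Jamal): max(-14, -11, 43) = 43
n1-1 (Omar): min(25, 43) = 25
n1-2-1 (Jamal): max(14, 22, -3, -45) = 22
n1-2-2 (Jamal): max(4, 11) = 11
n1-2 (Omar): min(22, 11) = 11
n1-3-1 (Jamal): max(26, -13) = 26
n1-3-2 (Jamal): max(2, -1, -50) = 2
n1-3-3 (Jamal): max(7, 42) = 42
n1-3-4 (Jamal): max(25, -47, -9) = 25
n1-3 (Omar): min(26, 2, 42, 25) = 2
n1 (Jamal): max(25, 11, 2) = 25
n2-1-1 (Jamal): max(-30, -50) = -30
n2-1-2 (Jamal): max(38, 50, -46) = 50
n2-1-3 (Jamal): max(-9, -18, 19) = 19
n2-1-4 (Jamal): max(-48, -14, 8) = 8
n2-1 (Omar): min(-30, 50, 19, 8) = -30
n2-2-1 (Jamal): max(34, -4) = 34
n2-2-2 (Jamal): max(15, 21, 46) = 46
n2-2 (Omar): min(34, 46) = 34
n2-3-1 (Jamal): max(33, -4, 42, -7) = 42
n2-3-2 (Jamal): max(28, -26) = 28
n2-3 (Omar): min(42, 28) = 28
n2-4-1 (Jamal): max(-49, 25, -32, -18) = 25
n2-4-2 (Jamal): max(-12, -25) = -12
n2-4-3 (Jamal): max(2, 44, -27) = 44
n2-4 (Omar): min(25, -12, 44) = -12
n2 (Jamal): max(-30, 34, 28, -12) = 34
n3-1-1 (Jamal): max(5, -46) = 5
n3-1-2 (Jamal): max(-46, -31) = -31
n3-1-3 (Jamal): max(11, 4) = 11
n3-1 (Omar): min(5, -31, 11) = -31
n3-2-1 (Jamal): max(-24, 1, 45) = 45
n3-2-2 (Jamal): max(24, -25) = 24
n3-2 (Omar): min(45, 24) = 24
n3-3-1 (Jamal): max(-3, -34, -15) = -3
n3-3-2 (Jamal): max(-46, -49, -43) = -43
n3-3 (Omar): min(-3, -43) = -43
n3 (Jamal): max(-31, 24, -43) = 24
n4-1-1 (Jamal): max(-30, 28, -33) = 28
n4-1-2 (Jamal): max(-33, 1) = 1
n4-1-3 (Jamal): max(13, 11) = 13
n4-1 (Omar): min(28, 1, 13) = 1
n4-2-1 (Jamal): max(40, 23, 47) = 47
n4-2-2 (Jamal): max(-8, 17) = 17
n4-2-3 (Jamal): max(9, 41) = 41
n4-2-4 (Jamal): max(11, -25) = 11
n4-2 (Omar): min(47, 17, 41, 11) = 11
n4-3-1 (Jamal): max(-20, -24) = -20
n4-3-2 (Jamal): max(-11, 6) = 6
n4-3-3 (Jamal): max(-38, 5, 30, -48) = 30
n4-3 (Omar): min(-20, 6, 30) = -20
n4 (Jamal): max(1, 11, -20) = 11
r (Omar): min(25, 34, 24, 11) = 11
Omar at r wants the lowest of {n1=25, n2=34, n3=24, n4=11}, so chooses n4.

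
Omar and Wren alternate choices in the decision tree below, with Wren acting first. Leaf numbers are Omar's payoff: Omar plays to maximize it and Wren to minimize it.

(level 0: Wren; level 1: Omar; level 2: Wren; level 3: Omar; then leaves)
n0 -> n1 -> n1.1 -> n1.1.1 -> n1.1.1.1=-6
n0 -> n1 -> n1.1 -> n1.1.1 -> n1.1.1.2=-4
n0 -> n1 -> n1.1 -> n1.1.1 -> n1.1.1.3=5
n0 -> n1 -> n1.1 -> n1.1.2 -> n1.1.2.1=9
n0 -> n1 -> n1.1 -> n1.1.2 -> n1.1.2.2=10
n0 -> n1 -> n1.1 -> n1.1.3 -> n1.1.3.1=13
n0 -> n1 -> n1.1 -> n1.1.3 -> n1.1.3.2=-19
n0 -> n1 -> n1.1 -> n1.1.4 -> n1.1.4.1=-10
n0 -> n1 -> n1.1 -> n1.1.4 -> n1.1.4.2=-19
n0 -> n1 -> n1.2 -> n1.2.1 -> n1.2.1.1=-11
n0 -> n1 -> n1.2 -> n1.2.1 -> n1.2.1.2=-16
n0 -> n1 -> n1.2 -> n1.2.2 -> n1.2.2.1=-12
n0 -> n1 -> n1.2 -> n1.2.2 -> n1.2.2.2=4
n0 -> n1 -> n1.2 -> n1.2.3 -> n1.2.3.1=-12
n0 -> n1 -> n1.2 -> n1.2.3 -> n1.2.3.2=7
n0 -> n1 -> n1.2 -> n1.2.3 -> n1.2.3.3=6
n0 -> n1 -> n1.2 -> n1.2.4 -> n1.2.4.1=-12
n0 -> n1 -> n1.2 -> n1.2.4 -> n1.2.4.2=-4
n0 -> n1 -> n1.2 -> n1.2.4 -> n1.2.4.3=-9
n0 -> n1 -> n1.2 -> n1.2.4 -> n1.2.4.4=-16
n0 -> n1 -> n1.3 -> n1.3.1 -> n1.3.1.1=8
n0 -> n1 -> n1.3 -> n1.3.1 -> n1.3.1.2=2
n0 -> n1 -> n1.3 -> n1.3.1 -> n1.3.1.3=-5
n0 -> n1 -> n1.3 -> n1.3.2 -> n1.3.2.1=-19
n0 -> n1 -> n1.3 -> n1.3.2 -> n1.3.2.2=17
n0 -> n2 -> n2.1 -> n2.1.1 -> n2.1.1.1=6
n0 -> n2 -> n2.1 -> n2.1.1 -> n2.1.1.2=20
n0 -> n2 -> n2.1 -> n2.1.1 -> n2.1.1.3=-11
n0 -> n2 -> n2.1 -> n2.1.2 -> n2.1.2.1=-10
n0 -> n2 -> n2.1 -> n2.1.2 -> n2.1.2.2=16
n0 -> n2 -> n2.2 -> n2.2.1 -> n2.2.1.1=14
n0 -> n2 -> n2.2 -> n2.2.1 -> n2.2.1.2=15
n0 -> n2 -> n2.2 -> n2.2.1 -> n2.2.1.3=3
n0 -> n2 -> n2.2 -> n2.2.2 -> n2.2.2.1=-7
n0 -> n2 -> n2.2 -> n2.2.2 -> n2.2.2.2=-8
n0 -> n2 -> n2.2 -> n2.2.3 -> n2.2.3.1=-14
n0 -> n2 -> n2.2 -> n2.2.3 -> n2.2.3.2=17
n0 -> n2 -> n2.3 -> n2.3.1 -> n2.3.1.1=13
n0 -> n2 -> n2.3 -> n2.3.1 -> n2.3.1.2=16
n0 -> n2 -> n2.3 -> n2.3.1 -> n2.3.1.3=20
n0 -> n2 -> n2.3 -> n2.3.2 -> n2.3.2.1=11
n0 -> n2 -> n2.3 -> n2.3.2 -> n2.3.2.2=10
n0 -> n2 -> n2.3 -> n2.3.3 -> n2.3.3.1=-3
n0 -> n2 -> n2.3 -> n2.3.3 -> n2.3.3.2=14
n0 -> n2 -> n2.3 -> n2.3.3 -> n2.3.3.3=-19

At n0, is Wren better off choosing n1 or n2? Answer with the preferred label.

n1

n1.1.1 (Omar): max(-6, -4, 5) = 5
n1.1.2 (Omar): max(9, 10) = 10
n1.1.3 (Omar): max(13, -19) = 13
n1.1.4 (Omar): max(-10, -19) = -10
n1.1 (Wren): min(5, 10, 13, -10) = -10
n1.2.1 (Omar): max(-11, -16) = -11
n1.2.2 (Omar): max(-12, 4) = 4
n1.2.3 (Omar): max(-12, 7, 6) = 7
n1.2.4 (Omar): max(-12, -4, -9, -16) = -4
n1.2 (Wren): min(-11, 4, 7, -4) = -11
n1.3.1 (Omar): max(8, 2, -5) = 8
n1.3.2 (Omar): max(-19, 17) = 17
n1.3 (Wren): min(8, 17) = 8
n1 (Omar): max(-10, -11, 8) = 8
n2.1.1 (Omar): max(6, 20, -11) = 20
n2.1.2 (Omar): max(-10, 16) = 16
n2.1 (Wren): min(20, 16) = 16
n2.2.1 (Omar): max(14, 15, 3) = 15
n2.2.2 (Omar): max(-7, -8) = -7
n2.2.3 (Omar): max(-14, 17) = 17
n2.2 (Wren): min(15, -7, 17) = -7
n2.3.1 (Omar): max(13, 16, 20) = 20
n2.3.2 (Omar): max(11, 10) = 11
n2.3.3 (Omar): max(-3, 14, -19) = 14
n2.3 (Wren): min(20, 11, 14) = 11
n2 (Omar): max(16, -7, 11) = 16
Wren prefers the lower value; n1=8, n2=16. n1 is better since 8 < 16.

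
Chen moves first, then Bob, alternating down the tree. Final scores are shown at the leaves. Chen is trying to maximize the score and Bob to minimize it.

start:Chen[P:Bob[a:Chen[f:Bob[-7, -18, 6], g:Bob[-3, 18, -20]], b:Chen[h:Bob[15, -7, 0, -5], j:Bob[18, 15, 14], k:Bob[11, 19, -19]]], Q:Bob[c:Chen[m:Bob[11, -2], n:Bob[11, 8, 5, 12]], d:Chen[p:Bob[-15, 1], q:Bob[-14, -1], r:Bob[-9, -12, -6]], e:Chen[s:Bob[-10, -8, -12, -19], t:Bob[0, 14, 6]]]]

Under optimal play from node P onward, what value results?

-18

f (Bob): min(-7, -18, 6) = -18
g (Bob): min(-3, 18, -20) = -20
a (Chen): max(-18, -20) = -18
h (Bob): min(15, -7, 0, -5) = -7
j (Bob): min(18, 15, 14) = 14
k (Bob): min(11, 19, -19) = -19
b (Chen): max(-7, 14, -19) = 14
P (Bob): min(-18, 14) = -18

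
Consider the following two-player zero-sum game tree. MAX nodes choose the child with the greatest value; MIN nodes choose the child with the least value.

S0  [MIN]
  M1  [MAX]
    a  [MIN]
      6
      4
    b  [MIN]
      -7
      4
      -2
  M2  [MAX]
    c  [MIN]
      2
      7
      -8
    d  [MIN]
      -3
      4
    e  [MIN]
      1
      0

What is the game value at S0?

0

a (MIN): min(6, 4) = 4
b (MIN): min(-7, 4, -2) = -7
M1 (MAX): max(4, -7) = 4
c (MIN): min(2, 7, -8) = -8
d (MIN): min(-3, 4) = -3
e (MIN): min(1, 0) = 0
M2 (MAX): max(-8, -3, 0) = 0
S0 (MIN): min(4, 0) = 0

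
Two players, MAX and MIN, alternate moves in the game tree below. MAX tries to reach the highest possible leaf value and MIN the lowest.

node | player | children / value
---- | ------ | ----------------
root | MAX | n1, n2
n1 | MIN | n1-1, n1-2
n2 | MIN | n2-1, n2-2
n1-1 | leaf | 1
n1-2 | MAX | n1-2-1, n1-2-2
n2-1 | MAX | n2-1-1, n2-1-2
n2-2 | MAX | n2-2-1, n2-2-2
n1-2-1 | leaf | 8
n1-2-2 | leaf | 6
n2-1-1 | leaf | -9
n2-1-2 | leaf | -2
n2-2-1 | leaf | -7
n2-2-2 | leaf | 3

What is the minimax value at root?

n1-2 (MAX): max(8, 6) = 8
n1 (MIN): min(1, 8) = 1
n2-1 (MAX): max(-9, -2) = -2
n2-2 (MAX): max(-7, 3) = 3
n2 (MIN): min(-2, 3) = -2
root (MAX): max(1, -2) = 1

1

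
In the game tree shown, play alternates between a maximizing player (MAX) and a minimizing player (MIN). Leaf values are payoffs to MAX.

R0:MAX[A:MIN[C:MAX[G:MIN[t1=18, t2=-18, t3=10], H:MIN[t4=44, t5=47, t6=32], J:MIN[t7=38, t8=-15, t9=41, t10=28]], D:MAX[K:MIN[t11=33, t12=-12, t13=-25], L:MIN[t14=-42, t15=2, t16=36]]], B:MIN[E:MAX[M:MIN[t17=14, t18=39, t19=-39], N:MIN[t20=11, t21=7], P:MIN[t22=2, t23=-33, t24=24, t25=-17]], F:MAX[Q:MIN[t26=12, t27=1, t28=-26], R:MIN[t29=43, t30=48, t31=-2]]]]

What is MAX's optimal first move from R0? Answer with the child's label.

G (MIN): min(18, -18, 10) = -18
H (MIN): min(44, 47, 32) = 32
J (MIN): min(38, -15, 41, 28) = -15
C (MAX): max(-18, 32, -15) = 32
K (MIN): min(33, -12, -25) = -25
L (MIN): min(-42, 2, 36) = -42
D (MAX): max(-25, -42) = -25
A (MIN): min(32, -25) = -25
M (MIN): min(14, 39, -39) = -39
N (MIN): min(11, 7) = 7
P (MIN): min(2, -33, 24, -17) = -33
E (MAX): max(-39, 7, -33) = 7
Q (MIN): min(12, 1, -26) = -26
R (MIN): min(43, 48, -2) = -2
F (MAX): max(-26, -2) = -2
B (MIN): min(7, -2) = -2
R0 (MAX): max(-25, -2) = -2
MAX at R0 wants the highest of {A=-25, B=-2}, so chooses B.

B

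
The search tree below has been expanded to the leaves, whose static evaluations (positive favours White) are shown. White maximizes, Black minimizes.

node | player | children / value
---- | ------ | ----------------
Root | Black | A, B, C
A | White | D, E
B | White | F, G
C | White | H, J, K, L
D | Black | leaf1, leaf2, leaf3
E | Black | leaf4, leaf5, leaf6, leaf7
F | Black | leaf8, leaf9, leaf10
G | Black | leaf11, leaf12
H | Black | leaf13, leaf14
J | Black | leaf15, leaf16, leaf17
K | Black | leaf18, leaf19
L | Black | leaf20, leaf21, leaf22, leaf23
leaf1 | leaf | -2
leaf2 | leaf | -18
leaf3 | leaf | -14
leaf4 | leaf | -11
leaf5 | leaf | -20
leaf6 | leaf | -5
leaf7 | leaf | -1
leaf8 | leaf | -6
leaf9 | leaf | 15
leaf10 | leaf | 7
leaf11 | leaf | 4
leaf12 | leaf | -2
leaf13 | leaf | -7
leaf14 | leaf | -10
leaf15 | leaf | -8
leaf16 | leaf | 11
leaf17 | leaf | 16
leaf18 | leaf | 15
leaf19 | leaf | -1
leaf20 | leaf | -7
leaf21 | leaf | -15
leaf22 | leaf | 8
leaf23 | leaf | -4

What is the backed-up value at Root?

-18

D (Black): min(-2, -18, -14) = -18
E (Black): min(-11, -20, -5, -1) = -20
A (White): max(-18, -20) = -18
F (Black): min(-6, 15, 7) = -6
G (Black): min(4, -2) = -2
B (White): max(-6, -2) = -2
H (Black): min(-7, -10) = -10
J (Black): min(-8, 11, 16) = -8
K (Black): min(15, -1) = -1
L (Black): min(-7, -15, 8, -4) = -15
C (White): max(-10, -8, -1, -15) = -1
Root (Black): min(-18, -2, -1) = -18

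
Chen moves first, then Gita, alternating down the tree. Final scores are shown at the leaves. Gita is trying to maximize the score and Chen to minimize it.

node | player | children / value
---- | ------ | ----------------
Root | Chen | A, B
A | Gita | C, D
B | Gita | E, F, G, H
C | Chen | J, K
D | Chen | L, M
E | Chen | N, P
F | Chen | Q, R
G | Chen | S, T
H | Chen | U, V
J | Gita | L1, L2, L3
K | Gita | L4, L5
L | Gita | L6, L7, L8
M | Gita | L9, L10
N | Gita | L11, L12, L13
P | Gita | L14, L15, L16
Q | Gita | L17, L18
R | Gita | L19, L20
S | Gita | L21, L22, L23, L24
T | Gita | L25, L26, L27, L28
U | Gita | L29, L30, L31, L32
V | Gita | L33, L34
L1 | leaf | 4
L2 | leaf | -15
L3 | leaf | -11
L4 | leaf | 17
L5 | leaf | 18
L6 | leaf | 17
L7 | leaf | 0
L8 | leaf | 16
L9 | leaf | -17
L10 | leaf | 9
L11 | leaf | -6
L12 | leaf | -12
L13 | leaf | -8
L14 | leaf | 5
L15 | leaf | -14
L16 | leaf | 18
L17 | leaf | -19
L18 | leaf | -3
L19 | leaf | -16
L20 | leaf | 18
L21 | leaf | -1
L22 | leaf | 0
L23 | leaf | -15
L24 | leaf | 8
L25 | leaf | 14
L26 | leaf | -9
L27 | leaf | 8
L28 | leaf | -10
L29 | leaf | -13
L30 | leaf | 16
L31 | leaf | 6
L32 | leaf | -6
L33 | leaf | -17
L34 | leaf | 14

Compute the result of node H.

U (Gita): max(-13, 16, 6, -6) = 16
V (Gita): max(-17, 14) = 14
H (Chen): min(16, 14) = 14

14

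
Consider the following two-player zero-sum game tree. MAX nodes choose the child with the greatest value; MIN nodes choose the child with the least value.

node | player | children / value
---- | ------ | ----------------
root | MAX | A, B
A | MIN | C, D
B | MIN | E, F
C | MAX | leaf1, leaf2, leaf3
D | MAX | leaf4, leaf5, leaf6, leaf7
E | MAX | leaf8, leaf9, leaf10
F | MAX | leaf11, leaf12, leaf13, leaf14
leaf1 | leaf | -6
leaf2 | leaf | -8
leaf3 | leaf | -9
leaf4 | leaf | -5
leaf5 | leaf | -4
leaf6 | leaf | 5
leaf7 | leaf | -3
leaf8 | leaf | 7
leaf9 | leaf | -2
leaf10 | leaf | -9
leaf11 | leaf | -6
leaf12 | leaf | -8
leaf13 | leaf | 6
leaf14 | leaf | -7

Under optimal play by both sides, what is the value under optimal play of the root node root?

C (MAX): max(-6, -8, -9) = -6
D (MAX): max(-5, -4, 5, -3) = 5
A (MIN): min(-6, 5) = -6
E (MAX): max(7, -2, -9) = 7
F (MAX): max(-6, -8, 6, -7) = 6
B (MIN): min(7, 6) = 6
root (MAX): max(-6, 6) = 6

6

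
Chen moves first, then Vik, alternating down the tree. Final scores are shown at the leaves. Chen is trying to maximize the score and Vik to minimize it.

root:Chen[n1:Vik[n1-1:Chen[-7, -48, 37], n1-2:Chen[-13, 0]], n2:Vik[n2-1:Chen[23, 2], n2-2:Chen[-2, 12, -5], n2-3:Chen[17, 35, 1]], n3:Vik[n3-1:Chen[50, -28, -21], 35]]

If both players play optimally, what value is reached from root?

n1-1 (Chen): max(-7, -48, 37) = 37
n1-2 (Chen): max(-13, 0) = 0
n1 (Vik): min(37, 0) = 0
n2-1 (Chen): max(23, 2) = 23
n2-2 (Chen): max(-2, 12, -5) = 12
n2-3 (Chen): max(17, 35, 1) = 35
n2 (Vik): min(23, 12, 35) = 12
n3-1 (Chen): max(50, -28, -21) = 50
n3 (Vik): min(50, 35) = 35
root (Chen): max(0, 12, 35) = 35

35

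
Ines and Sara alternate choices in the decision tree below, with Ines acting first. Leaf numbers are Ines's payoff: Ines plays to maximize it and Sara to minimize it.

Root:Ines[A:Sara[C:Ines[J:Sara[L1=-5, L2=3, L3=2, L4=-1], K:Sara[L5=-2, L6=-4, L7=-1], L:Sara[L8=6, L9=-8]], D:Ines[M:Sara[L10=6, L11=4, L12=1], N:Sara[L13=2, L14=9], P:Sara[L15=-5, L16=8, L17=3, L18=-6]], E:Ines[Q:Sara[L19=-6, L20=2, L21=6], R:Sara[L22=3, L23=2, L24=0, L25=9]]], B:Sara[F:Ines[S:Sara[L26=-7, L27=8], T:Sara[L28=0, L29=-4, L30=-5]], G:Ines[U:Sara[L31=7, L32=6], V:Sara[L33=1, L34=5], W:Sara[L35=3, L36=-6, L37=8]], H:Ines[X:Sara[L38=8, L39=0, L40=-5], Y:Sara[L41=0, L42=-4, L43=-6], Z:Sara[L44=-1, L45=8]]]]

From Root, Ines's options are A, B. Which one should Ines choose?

J (Sara): min(-5, 3, 2, -1) = -5
K (Sara): min(-2, -4, -1) = -4
L (Sara): min(6, -8) = -8
C (Ines): max(-5, -4, -8) = -4
M (Sara): min(6, 4, 1) = 1
N (Sara): min(2, 9) = 2
P (Sara): min(-5, 8, 3, -6) = -6
D (Ines): max(1, 2, -6) = 2
Q (Sara): min(-6, 2, 6) = -6
R (Sara): min(3, 2, 0, 9) = 0
E (Ines): max(-6, 0) = 0
A (Sara): min(-4, 2, 0) = -4
S (Sara): min(-7, 8) = -7
T (Sara): min(0, -4, -5) = -5
F (Ines): max(-7, -5) = -5
U (Sara): min(7, 6) = 6
V (Sara): min(1, 5) = 1
W (Sara): min(3, -6, 8) = -6
G (Ines): max(6, 1, -6) = 6
X (Sara): min(8, 0, -5) = -5
Y (Sara): min(0, -4, -6) = -6
Z (Sara): min(-1, 8) = -1
H (Ines): max(-5, -6, -1) = -1
B (Sara): min(-5, 6, -1) = -5
Root (Ines): max(-4, -5) = -4
Ines at Root wants the highest of {A=-4, B=-5}, so chooses A.

A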